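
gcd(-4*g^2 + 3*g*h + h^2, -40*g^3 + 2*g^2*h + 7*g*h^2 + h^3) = 4*g + h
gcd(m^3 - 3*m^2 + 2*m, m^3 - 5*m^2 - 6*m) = m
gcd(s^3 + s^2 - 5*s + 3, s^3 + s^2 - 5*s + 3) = s^3 + s^2 - 5*s + 3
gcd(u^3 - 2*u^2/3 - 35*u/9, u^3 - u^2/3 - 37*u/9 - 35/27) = u^2 - 2*u/3 - 35/9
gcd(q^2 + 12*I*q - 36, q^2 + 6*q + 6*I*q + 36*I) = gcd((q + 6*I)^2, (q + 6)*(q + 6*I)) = q + 6*I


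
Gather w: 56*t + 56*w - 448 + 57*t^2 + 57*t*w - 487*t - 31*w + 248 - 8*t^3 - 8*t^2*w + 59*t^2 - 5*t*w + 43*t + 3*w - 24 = -8*t^3 + 116*t^2 - 388*t + w*(-8*t^2 + 52*t + 28) - 224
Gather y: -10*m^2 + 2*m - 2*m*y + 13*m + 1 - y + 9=-10*m^2 + 15*m + y*(-2*m - 1) + 10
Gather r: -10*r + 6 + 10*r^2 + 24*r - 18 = 10*r^2 + 14*r - 12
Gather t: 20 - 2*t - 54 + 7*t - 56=5*t - 90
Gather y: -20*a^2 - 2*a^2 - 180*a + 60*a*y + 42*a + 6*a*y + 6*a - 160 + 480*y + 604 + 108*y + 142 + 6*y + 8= -22*a^2 - 132*a + y*(66*a + 594) + 594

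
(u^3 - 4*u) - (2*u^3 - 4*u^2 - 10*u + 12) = -u^3 + 4*u^2 + 6*u - 12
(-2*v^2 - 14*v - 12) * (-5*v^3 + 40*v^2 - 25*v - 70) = 10*v^5 - 10*v^4 - 450*v^3 + 10*v^2 + 1280*v + 840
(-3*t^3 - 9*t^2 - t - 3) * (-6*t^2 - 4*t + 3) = 18*t^5 + 66*t^4 + 33*t^3 - 5*t^2 + 9*t - 9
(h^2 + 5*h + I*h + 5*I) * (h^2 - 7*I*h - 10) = h^4 + 5*h^3 - 6*I*h^3 - 3*h^2 - 30*I*h^2 - 15*h - 10*I*h - 50*I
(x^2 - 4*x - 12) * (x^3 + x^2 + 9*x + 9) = x^5 - 3*x^4 - 7*x^3 - 39*x^2 - 144*x - 108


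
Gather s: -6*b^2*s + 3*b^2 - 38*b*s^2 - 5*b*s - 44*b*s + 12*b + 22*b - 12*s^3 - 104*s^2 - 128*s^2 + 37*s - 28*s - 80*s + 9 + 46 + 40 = 3*b^2 + 34*b - 12*s^3 + s^2*(-38*b - 232) + s*(-6*b^2 - 49*b - 71) + 95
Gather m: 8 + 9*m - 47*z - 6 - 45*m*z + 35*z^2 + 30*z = m*(9 - 45*z) + 35*z^2 - 17*z + 2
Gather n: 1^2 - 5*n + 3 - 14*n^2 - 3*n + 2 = -14*n^2 - 8*n + 6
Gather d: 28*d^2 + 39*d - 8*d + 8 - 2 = 28*d^2 + 31*d + 6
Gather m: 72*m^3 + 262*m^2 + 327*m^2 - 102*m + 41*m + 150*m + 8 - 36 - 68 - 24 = 72*m^3 + 589*m^2 + 89*m - 120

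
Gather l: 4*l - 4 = 4*l - 4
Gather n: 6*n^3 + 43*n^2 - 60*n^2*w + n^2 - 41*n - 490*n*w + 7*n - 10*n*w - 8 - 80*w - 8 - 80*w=6*n^3 + n^2*(44 - 60*w) + n*(-500*w - 34) - 160*w - 16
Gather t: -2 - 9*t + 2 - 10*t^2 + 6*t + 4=-10*t^2 - 3*t + 4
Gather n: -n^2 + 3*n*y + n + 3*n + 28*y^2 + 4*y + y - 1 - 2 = -n^2 + n*(3*y + 4) + 28*y^2 + 5*y - 3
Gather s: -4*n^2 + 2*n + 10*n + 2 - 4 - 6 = -4*n^2 + 12*n - 8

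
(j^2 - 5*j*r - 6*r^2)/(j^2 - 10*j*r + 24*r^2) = (-j - r)/(-j + 4*r)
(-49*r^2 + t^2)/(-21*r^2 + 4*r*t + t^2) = (7*r - t)/(3*r - t)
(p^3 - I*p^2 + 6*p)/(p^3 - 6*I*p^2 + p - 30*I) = p/(p - 5*I)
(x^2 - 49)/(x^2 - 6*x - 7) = (x + 7)/(x + 1)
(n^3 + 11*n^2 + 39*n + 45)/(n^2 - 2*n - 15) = (n^2 + 8*n + 15)/(n - 5)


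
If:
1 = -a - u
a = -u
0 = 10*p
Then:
No Solution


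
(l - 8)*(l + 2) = l^2 - 6*l - 16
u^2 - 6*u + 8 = (u - 4)*(u - 2)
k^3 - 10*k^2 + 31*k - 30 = (k - 5)*(k - 3)*(k - 2)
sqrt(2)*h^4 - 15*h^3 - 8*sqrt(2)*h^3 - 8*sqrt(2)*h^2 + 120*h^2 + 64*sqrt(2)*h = h*(h - 8)*(h - 8*sqrt(2))*(sqrt(2)*h + 1)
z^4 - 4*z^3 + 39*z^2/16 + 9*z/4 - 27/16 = (z - 3)*(z - 1)*(z - 3/4)*(z + 3/4)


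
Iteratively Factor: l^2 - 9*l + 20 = (l - 5)*(l - 4)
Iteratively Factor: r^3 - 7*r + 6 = (r - 2)*(r^2 + 2*r - 3) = (r - 2)*(r + 3)*(r - 1)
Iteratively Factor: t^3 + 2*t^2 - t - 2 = (t + 1)*(t^2 + t - 2) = (t - 1)*(t + 1)*(t + 2)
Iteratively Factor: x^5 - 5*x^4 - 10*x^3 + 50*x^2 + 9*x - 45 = (x - 5)*(x^4 - 10*x^2 + 9) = (x - 5)*(x + 3)*(x^3 - 3*x^2 - x + 3) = (x - 5)*(x + 1)*(x + 3)*(x^2 - 4*x + 3) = (x - 5)*(x - 3)*(x + 1)*(x + 3)*(x - 1)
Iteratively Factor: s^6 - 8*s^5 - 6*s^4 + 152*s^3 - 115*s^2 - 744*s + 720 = (s + 3)*(s^5 - 11*s^4 + 27*s^3 + 71*s^2 - 328*s + 240) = (s - 5)*(s + 3)*(s^4 - 6*s^3 - 3*s^2 + 56*s - 48) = (s - 5)*(s + 3)^2*(s^3 - 9*s^2 + 24*s - 16) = (s - 5)*(s - 4)*(s + 3)^2*(s^2 - 5*s + 4) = (s - 5)*(s - 4)*(s - 1)*(s + 3)^2*(s - 4)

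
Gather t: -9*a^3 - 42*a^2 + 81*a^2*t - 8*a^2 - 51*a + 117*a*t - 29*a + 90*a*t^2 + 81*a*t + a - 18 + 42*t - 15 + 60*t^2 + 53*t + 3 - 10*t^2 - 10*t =-9*a^3 - 50*a^2 - 79*a + t^2*(90*a + 50) + t*(81*a^2 + 198*a + 85) - 30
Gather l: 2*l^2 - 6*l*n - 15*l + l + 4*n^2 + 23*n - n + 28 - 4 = 2*l^2 + l*(-6*n - 14) + 4*n^2 + 22*n + 24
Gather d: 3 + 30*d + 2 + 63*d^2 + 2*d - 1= 63*d^2 + 32*d + 4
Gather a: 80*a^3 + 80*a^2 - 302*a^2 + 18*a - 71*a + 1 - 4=80*a^3 - 222*a^2 - 53*a - 3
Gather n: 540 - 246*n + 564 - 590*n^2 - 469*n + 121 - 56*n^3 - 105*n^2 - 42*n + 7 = -56*n^3 - 695*n^2 - 757*n + 1232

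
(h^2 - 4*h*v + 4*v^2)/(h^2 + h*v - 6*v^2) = (h - 2*v)/(h + 3*v)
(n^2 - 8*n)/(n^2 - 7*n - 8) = n/(n + 1)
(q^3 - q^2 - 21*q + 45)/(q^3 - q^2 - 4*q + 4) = (q^3 - q^2 - 21*q + 45)/(q^3 - q^2 - 4*q + 4)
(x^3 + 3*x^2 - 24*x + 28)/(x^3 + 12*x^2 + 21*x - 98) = (x - 2)/(x + 7)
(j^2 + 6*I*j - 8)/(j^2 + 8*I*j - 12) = (j + 4*I)/(j + 6*I)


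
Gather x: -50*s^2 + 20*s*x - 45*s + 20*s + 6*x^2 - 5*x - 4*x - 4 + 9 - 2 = -50*s^2 - 25*s + 6*x^2 + x*(20*s - 9) + 3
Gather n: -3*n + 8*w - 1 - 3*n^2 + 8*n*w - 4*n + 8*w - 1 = -3*n^2 + n*(8*w - 7) + 16*w - 2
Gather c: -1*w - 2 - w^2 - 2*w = -w^2 - 3*w - 2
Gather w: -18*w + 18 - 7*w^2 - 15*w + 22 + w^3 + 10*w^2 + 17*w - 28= w^3 + 3*w^2 - 16*w + 12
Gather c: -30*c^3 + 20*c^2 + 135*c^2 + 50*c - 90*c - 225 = -30*c^3 + 155*c^2 - 40*c - 225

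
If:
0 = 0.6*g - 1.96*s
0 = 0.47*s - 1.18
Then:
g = 8.20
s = 2.51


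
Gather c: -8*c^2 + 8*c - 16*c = -8*c^2 - 8*c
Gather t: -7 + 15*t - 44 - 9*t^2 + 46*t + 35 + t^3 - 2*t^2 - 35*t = t^3 - 11*t^2 + 26*t - 16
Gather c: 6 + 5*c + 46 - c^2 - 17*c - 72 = -c^2 - 12*c - 20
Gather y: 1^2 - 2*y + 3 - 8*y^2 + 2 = -8*y^2 - 2*y + 6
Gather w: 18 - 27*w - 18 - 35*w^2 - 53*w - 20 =-35*w^2 - 80*w - 20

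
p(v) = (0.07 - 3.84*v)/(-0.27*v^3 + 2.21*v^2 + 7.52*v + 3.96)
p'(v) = (0.07 - 3.84*v)*(0.81*v^2 - 4.42*v - 7.52)/(-0.27*v^3 + 2.21*v^2 + 7.52*v + 3.96)^2 - 3.84/(-0.27*v^3 + 2.21*v^2 + 7.52*v + 3.96)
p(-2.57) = 2.61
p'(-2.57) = 5.27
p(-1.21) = -3.31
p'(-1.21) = 0.41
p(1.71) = -0.30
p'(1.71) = -0.00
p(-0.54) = 3.66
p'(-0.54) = -37.10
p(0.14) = -0.09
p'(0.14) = -0.61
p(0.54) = -0.23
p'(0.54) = -0.18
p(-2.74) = 1.93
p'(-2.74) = 3.04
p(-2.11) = 17.45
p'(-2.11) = 193.49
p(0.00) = 0.02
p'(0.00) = -1.00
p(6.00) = -0.33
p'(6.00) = -0.03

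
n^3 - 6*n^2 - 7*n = n*(n - 7)*(n + 1)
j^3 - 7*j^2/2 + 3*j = j*(j - 2)*(j - 3/2)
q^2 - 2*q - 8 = (q - 4)*(q + 2)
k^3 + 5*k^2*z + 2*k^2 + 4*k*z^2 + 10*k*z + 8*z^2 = (k + 2)*(k + z)*(k + 4*z)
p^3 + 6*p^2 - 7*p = p*(p - 1)*(p + 7)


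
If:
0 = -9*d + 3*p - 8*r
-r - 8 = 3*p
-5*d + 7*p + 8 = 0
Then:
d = -29/9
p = -31/9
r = 7/3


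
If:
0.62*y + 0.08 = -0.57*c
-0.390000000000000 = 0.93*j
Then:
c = -1.08771929824561*y - 0.140350877192982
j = -0.42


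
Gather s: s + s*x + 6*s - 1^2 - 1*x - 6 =s*(x + 7) - x - 7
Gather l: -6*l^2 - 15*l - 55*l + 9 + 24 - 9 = -6*l^2 - 70*l + 24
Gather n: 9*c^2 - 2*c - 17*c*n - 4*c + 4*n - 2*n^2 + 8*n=9*c^2 - 6*c - 2*n^2 + n*(12 - 17*c)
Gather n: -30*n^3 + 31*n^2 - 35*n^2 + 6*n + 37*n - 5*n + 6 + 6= -30*n^3 - 4*n^2 + 38*n + 12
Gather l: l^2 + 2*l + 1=l^2 + 2*l + 1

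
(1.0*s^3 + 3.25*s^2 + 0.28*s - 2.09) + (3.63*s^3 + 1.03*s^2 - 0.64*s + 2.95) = 4.63*s^3 + 4.28*s^2 - 0.36*s + 0.86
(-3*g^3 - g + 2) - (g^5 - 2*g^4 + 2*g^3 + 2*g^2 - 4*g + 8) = -g^5 + 2*g^4 - 5*g^3 - 2*g^2 + 3*g - 6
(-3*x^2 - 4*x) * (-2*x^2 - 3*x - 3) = 6*x^4 + 17*x^3 + 21*x^2 + 12*x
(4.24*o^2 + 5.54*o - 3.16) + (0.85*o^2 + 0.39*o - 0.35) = 5.09*o^2 + 5.93*o - 3.51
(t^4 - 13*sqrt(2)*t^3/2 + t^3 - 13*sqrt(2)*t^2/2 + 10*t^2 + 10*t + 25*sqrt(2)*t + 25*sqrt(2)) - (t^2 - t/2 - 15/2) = t^4 - 13*sqrt(2)*t^3/2 + t^3 - 13*sqrt(2)*t^2/2 + 9*t^2 + 21*t/2 + 25*sqrt(2)*t + 15/2 + 25*sqrt(2)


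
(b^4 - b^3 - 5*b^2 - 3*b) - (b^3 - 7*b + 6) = b^4 - 2*b^3 - 5*b^2 + 4*b - 6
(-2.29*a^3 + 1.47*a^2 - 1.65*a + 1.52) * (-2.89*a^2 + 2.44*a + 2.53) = 6.6181*a^5 - 9.8359*a^4 + 2.5616*a^3 - 4.6997*a^2 - 0.465699999999999*a + 3.8456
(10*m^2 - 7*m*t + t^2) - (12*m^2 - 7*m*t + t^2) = -2*m^2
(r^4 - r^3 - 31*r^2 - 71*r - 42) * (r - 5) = r^5 - 6*r^4 - 26*r^3 + 84*r^2 + 313*r + 210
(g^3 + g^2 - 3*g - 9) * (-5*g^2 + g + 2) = -5*g^5 - 4*g^4 + 18*g^3 + 44*g^2 - 15*g - 18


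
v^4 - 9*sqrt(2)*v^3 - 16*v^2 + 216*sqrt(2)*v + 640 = (v - 8*sqrt(2))*(v - 5*sqrt(2))*(v + 2*sqrt(2))^2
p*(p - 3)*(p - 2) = p^3 - 5*p^2 + 6*p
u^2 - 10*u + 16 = (u - 8)*(u - 2)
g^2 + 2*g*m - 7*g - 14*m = (g - 7)*(g + 2*m)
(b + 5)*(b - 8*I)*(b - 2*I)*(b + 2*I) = b^4 + 5*b^3 - 8*I*b^3 + 4*b^2 - 40*I*b^2 + 20*b - 32*I*b - 160*I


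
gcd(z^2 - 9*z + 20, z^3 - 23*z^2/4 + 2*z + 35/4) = z - 5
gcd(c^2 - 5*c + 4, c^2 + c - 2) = c - 1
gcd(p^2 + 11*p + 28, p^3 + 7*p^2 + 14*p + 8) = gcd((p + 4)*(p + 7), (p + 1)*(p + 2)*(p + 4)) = p + 4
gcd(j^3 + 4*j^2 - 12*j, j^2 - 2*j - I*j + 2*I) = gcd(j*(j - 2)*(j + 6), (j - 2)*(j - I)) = j - 2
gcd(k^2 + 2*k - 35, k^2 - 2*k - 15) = k - 5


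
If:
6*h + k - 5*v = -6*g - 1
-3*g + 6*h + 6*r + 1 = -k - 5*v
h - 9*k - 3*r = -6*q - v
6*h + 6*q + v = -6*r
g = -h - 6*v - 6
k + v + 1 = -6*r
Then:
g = -636/661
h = 117/1322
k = -79/2644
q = 387/5288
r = -51/2644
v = -2259/2644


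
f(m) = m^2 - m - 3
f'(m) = 2*m - 1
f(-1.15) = -0.53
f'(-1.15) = -3.30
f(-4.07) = 17.63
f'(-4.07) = -9.14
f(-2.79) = 7.57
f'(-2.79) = -6.58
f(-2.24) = 4.26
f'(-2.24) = -5.48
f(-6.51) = 45.89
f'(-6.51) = -14.02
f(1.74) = -1.71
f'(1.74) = 2.48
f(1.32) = -2.58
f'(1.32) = 1.64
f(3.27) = 4.42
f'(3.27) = 5.54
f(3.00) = 3.00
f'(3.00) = 5.00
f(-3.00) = 9.00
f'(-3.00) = -7.00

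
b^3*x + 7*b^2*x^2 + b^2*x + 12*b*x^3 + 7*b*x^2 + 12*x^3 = (b + 3*x)*(b + 4*x)*(b*x + x)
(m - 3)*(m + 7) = m^2 + 4*m - 21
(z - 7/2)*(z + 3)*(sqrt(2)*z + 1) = sqrt(2)*z^3 - sqrt(2)*z^2/2 + z^2 - 21*sqrt(2)*z/2 - z/2 - 21/2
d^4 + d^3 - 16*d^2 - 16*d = d*(d - 4)*(d + 1)*(d + 4)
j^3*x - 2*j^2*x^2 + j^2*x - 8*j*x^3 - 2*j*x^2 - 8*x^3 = (j - 4*x)*(j + 2*x)*(j*x + x)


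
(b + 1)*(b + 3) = b^2 + 4*b + 3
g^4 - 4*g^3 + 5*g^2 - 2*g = g*(g - 2)*(g - 1)^2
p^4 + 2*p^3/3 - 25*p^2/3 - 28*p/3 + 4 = (p - 3)*(p - 1/3)*(p + 2)^2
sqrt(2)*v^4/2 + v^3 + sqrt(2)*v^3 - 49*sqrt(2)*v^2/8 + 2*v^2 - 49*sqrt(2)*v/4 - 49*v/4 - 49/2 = (v - 7/2)*(v + 7/2)*(v + sqrt(2))*(sqrt(2)*v/2 + sqrt(2))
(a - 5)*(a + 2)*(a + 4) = a^3 + a^2 - 22*a - 40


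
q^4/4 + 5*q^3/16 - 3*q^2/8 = q^2*(q/4 + 1/2)*(q - 3/4)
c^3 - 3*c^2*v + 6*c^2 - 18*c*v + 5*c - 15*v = (c + 1)*(c + 5)*(c - 3*v)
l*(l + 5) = l^2 + 5*l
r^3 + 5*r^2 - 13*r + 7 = (r - 1)^2*(r + 7)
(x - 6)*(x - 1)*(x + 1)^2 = x^4 - 5*x^3 - 7*x^2 + 5*x + 6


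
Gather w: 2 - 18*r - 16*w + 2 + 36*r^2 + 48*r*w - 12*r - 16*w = 36*r^2 - 30*r + w*(48*r - 32) + 4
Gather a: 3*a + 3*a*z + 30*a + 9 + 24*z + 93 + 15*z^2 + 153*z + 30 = a*(3*z + 33) + 15*z^2 + 177*z + 132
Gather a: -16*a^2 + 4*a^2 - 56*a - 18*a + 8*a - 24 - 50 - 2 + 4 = -12*a^2 - 66*a - 72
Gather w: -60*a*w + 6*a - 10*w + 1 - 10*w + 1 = 6*a + w*(-60*a - 20) + 2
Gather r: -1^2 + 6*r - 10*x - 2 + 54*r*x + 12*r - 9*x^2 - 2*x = r*(54*x + 18) - 9*x^2 - 12*x - 3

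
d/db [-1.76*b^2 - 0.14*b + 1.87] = -3.52*b - 0.14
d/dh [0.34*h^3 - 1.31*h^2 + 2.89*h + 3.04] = 1.02*h^2 - 2.62*h + 2.89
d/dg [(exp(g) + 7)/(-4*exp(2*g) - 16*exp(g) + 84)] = exp(g)/(4*(exp(2*g) - 6*exp(g) + 9))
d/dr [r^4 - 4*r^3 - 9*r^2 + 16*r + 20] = 4*r^3 - 12*r^2 - 18*r + 16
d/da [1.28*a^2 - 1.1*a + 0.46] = 2.56*a - 1.1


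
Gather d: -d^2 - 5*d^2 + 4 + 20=24 - 6*d^2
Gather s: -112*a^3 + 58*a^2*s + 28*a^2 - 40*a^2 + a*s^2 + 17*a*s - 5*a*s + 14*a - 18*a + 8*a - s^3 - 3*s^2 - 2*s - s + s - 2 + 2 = -112*a^3 - 12*a^2 + 4*a - s^3 + s^2*(a - 3) + s*(58*a^2 + 12*a - 2)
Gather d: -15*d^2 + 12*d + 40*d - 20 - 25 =-15*d^2 + 52*d - 45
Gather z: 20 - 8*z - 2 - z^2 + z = -z^2 - 7*z + 18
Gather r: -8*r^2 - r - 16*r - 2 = -8*r^2 - 17*r - 2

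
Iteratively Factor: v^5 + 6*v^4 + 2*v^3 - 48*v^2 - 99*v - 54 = (v - 3)*(v^4 + 9*v^3 + 29*v^2 + 39*v + 18) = (v - 3)*(v + 3)*(v^3 + 6*v^2 + 11*v + 6) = (v - 3)*(v + 1)*(v + 3)*(v^2 + 5*v + 6) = (v - 3)*(v + 1)*(v + 2)*(v + 3)*(v + 3)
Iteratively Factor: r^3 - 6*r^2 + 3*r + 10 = (r - 5)*(r^2 - r - 2) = (r - 5)*(r + 1)*(r - 2)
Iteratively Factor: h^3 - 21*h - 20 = (h + 1)*(h^2 - h - 20) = (h - 5)*(h + 1)*(h + 4)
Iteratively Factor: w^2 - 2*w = (w)*(w - 2)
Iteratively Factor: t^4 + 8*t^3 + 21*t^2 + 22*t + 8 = (t + 2)*(t^3 + 6*t^2 + 9*t + 4) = (t + 2)*(t + 4)*(t^2 + 2*t + 1) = (t + 1)*(t + 2)*(t + 4)*(t + 1)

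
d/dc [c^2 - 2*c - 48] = 2*c - 2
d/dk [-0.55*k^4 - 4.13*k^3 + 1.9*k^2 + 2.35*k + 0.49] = -2.2*k^3 - 12.39*k^2 + 3.8*k + 2.35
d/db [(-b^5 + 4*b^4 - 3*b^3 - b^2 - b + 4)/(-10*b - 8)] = (20*b^5 - 40*b^4 - 34*b^3 + 41*b^2 + 8*b + 24)/(2*(25*b^2 + 40*b + 16))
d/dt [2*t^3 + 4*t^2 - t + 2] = 6*t^2 + 8*t - 1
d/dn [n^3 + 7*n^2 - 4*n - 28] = 3*n^2 + 14*n - 4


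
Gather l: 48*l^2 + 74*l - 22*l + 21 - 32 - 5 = 48*l^2 + 52*l - 16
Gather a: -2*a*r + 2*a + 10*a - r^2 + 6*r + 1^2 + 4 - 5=a*(12 - 2*r) - r^2 + 6*r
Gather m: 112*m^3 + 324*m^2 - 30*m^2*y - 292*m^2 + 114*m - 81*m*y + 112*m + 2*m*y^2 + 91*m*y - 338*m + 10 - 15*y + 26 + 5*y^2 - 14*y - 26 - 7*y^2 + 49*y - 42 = 112*m^3 + m^2*(32 - 30*y) + m*(2*y^2 + 10*y - 112) - 2*y^2 + 20*y - 32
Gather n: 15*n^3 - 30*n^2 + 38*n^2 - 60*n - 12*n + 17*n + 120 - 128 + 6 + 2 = 15*n^3 + 8*n^2 - 55*n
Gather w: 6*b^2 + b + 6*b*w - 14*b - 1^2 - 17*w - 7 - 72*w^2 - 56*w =6*b^2 - 13*b - 72*w^2 + w*(6*b - 73) - 8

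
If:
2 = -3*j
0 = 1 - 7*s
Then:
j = -2/3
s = 1/7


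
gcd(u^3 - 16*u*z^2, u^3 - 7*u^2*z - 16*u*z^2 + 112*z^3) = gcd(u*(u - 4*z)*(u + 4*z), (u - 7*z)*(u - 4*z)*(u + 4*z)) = -u^2 + 16*z^2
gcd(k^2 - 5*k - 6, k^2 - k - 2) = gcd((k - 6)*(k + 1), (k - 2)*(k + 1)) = k + 1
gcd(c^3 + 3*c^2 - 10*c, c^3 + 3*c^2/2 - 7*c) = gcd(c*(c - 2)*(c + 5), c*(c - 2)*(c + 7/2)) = c^2 - 2*c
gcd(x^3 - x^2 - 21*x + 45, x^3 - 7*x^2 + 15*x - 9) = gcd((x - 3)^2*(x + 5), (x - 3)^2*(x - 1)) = x^2 - 6*x + 9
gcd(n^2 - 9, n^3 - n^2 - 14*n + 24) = n - 3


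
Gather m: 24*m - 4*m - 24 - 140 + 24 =20*m - 140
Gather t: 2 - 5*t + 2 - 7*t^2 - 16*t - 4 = -7*t^2 - 21*t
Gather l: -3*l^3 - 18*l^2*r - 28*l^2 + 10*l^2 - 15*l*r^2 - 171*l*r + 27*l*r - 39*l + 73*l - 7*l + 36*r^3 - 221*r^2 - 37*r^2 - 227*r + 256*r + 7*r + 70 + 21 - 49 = -3*l^3 + l^2*(-18*r - 18) + l*(-15*r^2 - 144*r + 27) + 36*r^3 - 258*r^2 + 36*r + 42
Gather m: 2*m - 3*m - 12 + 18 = 6 - m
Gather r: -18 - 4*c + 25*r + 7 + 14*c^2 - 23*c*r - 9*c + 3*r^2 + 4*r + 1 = 14*c^2 - 13*c + 3*r^2 + r*(29 - 23*c) - 10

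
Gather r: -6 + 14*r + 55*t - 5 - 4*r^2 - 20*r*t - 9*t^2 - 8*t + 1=-4*r^2 + r*(14 - 20*t) - 9*t^2 + 47*t - 10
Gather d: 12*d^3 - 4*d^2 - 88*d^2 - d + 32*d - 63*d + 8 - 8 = 12*d^3 - 92*d^2 - 32*d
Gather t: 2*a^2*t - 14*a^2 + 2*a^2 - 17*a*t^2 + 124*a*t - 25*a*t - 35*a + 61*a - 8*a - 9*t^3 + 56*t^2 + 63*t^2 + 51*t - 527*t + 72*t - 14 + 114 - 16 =-12*a^2 + 18*a - 9*t^3 + t^2*(119 - 17*a) + t*(2*a^2 + 99*a - 404) + 84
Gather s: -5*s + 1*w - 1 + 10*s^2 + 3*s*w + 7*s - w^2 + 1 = 10*s^2 + s*(3*w + 2) - w^2 + w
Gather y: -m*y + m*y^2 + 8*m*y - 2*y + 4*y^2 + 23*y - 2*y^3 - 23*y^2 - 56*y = -2*y^3 + y^2*(m - 19) + y*(7*m - 35)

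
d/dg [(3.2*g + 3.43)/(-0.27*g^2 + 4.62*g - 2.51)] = (0.864*g^2 + 1.8522*g - 23.8786)/(0.0729*g^4 - 2.4948*g^3 + 22.6998*g^2 - 23.1924*g + 6.3001)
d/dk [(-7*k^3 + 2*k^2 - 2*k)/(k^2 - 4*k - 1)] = (-7*k^4 + 56*k^3 + 15*k^2 - 4*k + 2)/(k^4 - 8*k^3 + 14*k^2 + 8*k + 1)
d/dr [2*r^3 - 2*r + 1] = 6*r^2 - 2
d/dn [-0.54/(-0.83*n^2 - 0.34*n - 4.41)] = (-0.8964*n - 0.1836)/(0.83*n^2 + 0.34*n + 4.41)^2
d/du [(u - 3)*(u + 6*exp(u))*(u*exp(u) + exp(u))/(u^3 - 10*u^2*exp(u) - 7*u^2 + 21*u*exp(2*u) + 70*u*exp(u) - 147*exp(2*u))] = (-(u - 3)*(u + 1)*(u + 6*exp(u))*(-10*u^2*exp(u) + 3*u^2 + 42*u*exp(2*u) + 50*u*exp(u) - 14*u - 273*exp(2*u) + 70*exp(u)) + ((u - 3)*(u + 1)*(6*exp(u) + 1) + (u - 3)*(u + 2)*(u + 6*exp(u)) + (u + 1)*(u + 6*exp(u)))*(u^3 - 10*u^2*exp(u) - 7*u^2 + 21*u*exp(2*u) + 70*u*exp(u) - 147*exp(2*u)))*exp(u)/(u^3 - 10*u^2*exp(u) - 7*u^2 + 21*u*exp(2*u) + 70*u*exp(u) - 147*exp(2*u))^2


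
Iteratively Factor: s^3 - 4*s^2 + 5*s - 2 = (s - 2)*(s^2 - 2*s + 1) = (s - 2)*(s - 1)*(s - 1)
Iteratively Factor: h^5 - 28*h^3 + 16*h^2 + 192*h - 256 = (h - 2)*(h^4 + 2*h^3 - 24*h^2 - 32*h + 128) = (h - 2)*(h + 4)*(h^3 - 2*h^2 - 16*h + 32) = (h - 2)*(h + 4)^2*(h^2 - 6*h + 8) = (h - 4)*(h - 2)*(h + 4)^2*(h - 2)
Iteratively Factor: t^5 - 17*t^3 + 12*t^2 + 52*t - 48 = (t + 2)*(t^4 - 2*t^3 - 13*t^2 + 38*t - 24) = (t - 1)*(t + 2)*(t^3 - t^2 - 14*t + 24) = (t - 1)*(t + 2)*(t + 4)*(t^2 - 5*t + 6) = (t - 3)*(t - 1)*(t + 2)*(t + 4)*(t - 2)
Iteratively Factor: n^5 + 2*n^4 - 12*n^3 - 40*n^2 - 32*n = (n + 2)*(n^4 - 12*n^2 - 16*n) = (n - 4)*(n + 2)*(n^3 + 4*n^2 + 4*n) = (n - 4)*(n + 2)^2*(n^2 + 2*n) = (n - 4)*(n + 2)^3*(n)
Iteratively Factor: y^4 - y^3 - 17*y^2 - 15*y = (y - 5)*(y^3 + 4*y^2 + 3*y) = (y - 5)*(y + 3)*(y^2 + y) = (y - 5)*(y + 1)*(y + 3)*(y)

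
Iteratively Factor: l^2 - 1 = (l - 1)*(l + 1)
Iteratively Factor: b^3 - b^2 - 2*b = (b - 2)*(b^2 + b) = b*(b - 2)*(b + 1)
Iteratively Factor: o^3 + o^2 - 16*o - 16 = (o - 4)*(o^2 + 5*o + 4) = (o - 4)*(o + 1)*(o + 4)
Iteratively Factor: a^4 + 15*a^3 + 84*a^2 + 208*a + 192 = (a + 4)*(a^3 + 11*a^2 + 40*a + 48) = (a + 4)^2*(a^2 + 7*a + 12) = (a + 3)*(a + 4)^2*(a + 4)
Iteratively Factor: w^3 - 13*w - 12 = (w - 4)*(w^2 + 4*w + 3) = (w - 4)*(w + 3)*(w + 1)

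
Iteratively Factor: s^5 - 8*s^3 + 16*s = (s - 2)*(s^4 + 2*s^3 - 4*s^2 - 8*s) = (s - 2)^2*(s^3 + 4*s^2 + 4*s) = (s - 2)^2*(s + 2)*(s^2 + 2*s) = s*(s - 2)^2*(s + 2)*(s + 2)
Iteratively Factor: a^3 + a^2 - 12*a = (a)*(a^2 + a - 12) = a*(a - 3)*(a + 4)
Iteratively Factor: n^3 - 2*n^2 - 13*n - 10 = (n + 2)*(n^2 - 4*n - 5) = (n + 1)*(n + 2)*(n - 5)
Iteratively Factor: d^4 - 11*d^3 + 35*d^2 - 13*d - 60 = (d - 4)*(d^3 - 7*d^2 + 7*d + 15) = (d - 4)*(d - 3)*(d^2 - 4*d - 5) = (d - 5)*(d - 4)*(d - 3)*(d + 1)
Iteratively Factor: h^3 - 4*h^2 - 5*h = (h + 1)*(h^2 - 5*h) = (h - 5)*(h + 1)*(h)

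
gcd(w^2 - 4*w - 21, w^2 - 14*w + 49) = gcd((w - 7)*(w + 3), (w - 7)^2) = w - 7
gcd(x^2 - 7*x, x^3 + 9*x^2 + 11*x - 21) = 1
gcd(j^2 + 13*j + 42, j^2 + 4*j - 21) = j + 7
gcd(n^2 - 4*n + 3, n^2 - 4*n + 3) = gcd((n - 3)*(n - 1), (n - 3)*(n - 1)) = n^2 - 4*n + 3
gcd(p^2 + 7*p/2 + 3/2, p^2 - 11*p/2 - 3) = p + 1/2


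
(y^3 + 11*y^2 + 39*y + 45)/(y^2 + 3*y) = y + 8 + 15/y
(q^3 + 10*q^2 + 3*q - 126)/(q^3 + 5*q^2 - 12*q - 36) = (q + 7)/(q + 2)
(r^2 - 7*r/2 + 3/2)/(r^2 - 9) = (r - 1/2)/(r + 3)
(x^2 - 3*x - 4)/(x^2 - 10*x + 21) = (x^2 - 3*x - 4)/(x^2 - 10*x + 21)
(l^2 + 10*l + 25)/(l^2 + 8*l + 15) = (l + 5)/(l + 3)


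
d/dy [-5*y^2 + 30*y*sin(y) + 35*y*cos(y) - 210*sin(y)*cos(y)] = -35*y*sin(y) + 30*y*cos(y) - 10*y + 30*sin(y) + 35*cos(y) - 210*cos(2*y)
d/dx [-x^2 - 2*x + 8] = -2*x - 2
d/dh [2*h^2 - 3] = 4*h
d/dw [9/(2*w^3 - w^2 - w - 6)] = 9*(-6*w^2 + 2*w + 1)/(-2*w^3 + w^2 + w + 6)^2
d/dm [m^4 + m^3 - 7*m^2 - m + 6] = 4*m^3 + 3*m^2 - 14*m - 1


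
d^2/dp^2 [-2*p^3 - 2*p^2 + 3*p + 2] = -12*p - 4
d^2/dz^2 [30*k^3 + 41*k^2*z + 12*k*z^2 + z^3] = 24*k + 6*z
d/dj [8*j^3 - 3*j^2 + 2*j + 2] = 24*j^2 - 6*j + 2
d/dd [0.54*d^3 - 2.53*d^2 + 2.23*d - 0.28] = 1.62*d^2 - 5.06*d + 2.23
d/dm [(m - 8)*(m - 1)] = 2*m - 9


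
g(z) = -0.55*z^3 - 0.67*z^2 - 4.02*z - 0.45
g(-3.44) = 27.84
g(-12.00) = 901.71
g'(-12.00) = -225.54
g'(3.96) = -35.20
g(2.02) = -15.84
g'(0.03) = -4.06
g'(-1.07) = -4.48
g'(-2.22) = -9.18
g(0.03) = -0.57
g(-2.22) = 11.19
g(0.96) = -5.41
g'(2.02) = -13.46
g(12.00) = -1095.57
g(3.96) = -61.03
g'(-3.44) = -18.94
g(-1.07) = 3.76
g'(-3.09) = -15.63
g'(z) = -1.65*z^2 - 1.34*z - 4.02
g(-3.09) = 21.80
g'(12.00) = -257.70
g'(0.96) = -6.83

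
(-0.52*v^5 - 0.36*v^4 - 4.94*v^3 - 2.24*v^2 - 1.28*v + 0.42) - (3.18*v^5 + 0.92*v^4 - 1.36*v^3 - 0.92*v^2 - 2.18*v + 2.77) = -3.7*v^5 - 1.28*v^4 - 3.58*v^3 - 1.32*v^2 + 0.9*v - 2.35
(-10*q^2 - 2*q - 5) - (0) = -10*q^2 - 2*q - 5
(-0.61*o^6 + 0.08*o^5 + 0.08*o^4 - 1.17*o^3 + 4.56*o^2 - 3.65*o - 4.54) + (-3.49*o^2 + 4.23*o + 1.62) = -0.61*o^6 + 0.08*o^5 + 0.08*o^4 - 1.17*o^3 + 1.07*o^2 + 0.580000000000001*o - 2.92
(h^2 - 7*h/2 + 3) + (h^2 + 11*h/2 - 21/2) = 2*h^2 + 2*h - 15/2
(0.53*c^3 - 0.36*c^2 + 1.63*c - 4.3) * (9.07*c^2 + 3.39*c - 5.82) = 4.8071*c^5 - 1.4685*c^4 + 10.4791*c^3 - 31.3801*c^2 - 24.0636*c + 25.026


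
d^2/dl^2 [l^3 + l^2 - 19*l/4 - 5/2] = 6*l + 2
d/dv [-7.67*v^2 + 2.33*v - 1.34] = 2.33 - 15.34*v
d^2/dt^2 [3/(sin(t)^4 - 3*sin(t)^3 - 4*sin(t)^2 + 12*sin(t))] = 3*(-16*sin(t)^5 + 69*sin(t)^4 - 13*sin(t)^3 - 210*sin(t)^2 + 44*sin(t) + 384 - 264/sin(t) - 288/sin(t)^2 + 288/sin(t)^3)/((sin(t) - 3)^3*(sin(t) - 2)^3*(sin(t) + 2)^3)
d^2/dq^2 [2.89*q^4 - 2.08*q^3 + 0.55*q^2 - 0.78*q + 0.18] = 34.68*q^2 - 12.48*q + 1.1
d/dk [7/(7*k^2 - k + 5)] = 7*(1 - 14*k)/(7*k^2 - k + 5)^2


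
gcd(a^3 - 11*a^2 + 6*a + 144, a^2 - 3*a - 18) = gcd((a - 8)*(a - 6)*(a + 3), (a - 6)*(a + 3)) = a^2 - 3*a - 18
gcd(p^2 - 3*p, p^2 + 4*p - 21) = p - 3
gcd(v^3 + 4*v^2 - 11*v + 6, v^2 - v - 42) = v + 6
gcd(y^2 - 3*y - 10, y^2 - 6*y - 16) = y + 2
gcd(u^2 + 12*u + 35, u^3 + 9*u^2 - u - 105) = u^2 + 12*u + 35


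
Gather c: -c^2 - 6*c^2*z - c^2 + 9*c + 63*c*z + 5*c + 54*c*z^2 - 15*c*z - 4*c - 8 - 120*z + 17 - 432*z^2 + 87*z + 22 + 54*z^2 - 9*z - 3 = c^2*(-6*z - 2) + c*(54*z^2 + 48*z + 10) - 378*z^2 - 42*z + 28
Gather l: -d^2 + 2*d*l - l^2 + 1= -d^2 + 2*d*l - l^2 + 1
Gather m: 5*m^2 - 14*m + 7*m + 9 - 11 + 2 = 5*m^2 - 7*m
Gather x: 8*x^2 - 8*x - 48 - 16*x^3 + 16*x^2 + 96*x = -16*x^3 + 24*x^2 + 88*x - 48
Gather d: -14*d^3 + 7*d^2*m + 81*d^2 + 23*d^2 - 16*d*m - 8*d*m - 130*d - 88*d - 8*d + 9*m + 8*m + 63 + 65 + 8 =-14*d^3 + d^2*(7*m + 104) + d*(-24*m - 226) + 17*m + 136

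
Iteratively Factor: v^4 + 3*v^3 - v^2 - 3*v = (v + 3)*(v^3 - v) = (v + 1)*(v + 3)*(v^2 - v) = (v - 1)*(v + 1)*(v + 3)*(v)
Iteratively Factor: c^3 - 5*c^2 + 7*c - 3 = (c - 3)*(c^2 - 2*c + 1) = (c - 3)*(c - 1)*(c - 1)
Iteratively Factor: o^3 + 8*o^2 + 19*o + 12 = (o + 3)*(o^2 + 5*o + 4) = (o + 3)*(o + 4)*(o + 1)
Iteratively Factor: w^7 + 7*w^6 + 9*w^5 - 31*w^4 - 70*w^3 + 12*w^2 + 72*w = (w + 2)*(w^6 + 5*w^5 - w^4 - 29*w^3 - 12*w^2 + 36*w) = (w - 2)*(w + 2)*(w^5 + 7*w^4 + 13*w^3 - 3*w^2 - 18*w) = (w - 2)*(w - 1)*(w + 2)*(w^4 + 8*w^3 + 21*w^2 + 18*w) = (w - 2)*(w - 1)*(w + 2)^2*(w^3 + 6*w^2 + 9*w) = (w - 2)*(w - 1)*(w + 2)^2*(w + 3)*(w^2 + 3*w) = w*(w - 2)*(w - 1)*(w + 2)^2*(w + 3)*(w + 3)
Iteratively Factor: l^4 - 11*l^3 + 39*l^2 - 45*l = (l - 3)*(l^3 - 8*l^2 + 15*l) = (l - 5)*(l - 3)*(l^2 - 3*l) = (l - 5)*(l - 3)^2*(l)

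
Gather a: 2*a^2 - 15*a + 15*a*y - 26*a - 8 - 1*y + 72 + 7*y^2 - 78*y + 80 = 2*a^2 + a*(15*y - 41) + 7*y^2 - 79*y + 144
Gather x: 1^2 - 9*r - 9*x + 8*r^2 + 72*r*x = 8*r^2 - 9*r + x*(72*r - 9) + 1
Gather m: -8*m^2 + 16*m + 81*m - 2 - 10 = -8*m^2 + 97*m - 12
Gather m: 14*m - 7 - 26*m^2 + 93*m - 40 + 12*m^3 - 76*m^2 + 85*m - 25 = 12*m^3 - 102*m^2 + 192*m - 72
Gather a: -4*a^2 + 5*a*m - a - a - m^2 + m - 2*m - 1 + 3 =-4*a^2 + a*(5*m - 2) - m^2 - m + 2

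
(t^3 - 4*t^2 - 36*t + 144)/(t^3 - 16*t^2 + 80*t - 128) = (t^2 - 36)/(t^2 - 12*t + 32)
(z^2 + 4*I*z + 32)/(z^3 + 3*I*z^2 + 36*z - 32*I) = 1/(z - I)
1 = 1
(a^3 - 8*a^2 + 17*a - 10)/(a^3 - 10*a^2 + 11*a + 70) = (a^2 - 3*a + 2)/(a^2 - 5*a - 14)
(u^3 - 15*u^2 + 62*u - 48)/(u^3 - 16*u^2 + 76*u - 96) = (u - 1)/(u - 2)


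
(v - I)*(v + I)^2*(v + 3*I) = v^4 + 4*I*v^3 - 2*v^2 + 4*I*v - 3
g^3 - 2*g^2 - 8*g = g*(g - 4)*(g + 2)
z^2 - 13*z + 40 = (z - 8)*(z - 5)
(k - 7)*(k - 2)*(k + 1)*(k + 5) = k^4 - 3*k^3 - 35*k^2 + 39*k + 70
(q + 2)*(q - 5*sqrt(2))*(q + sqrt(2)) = q^3 - 4*sqrt(2)*q^2 + 2*q^2 - 8*sqrt(2)*q - 10*q - 20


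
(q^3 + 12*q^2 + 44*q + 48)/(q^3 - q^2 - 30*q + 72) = (q^2 + 6*q + 8)/(q^2 - 7*q + 12)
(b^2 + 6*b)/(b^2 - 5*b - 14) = b*(b + 6)/(b^2 - 5*b - 14)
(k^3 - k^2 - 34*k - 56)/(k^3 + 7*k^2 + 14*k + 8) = (k - 7)/(k + 1)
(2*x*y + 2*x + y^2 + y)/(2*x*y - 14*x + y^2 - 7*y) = (y + 1)/(y - 7)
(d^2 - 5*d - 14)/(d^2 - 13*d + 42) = (d + 2)/(d - 6)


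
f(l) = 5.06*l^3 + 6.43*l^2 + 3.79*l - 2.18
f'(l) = 15.18*l^2 + 12.86*l + 3.79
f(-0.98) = -4.48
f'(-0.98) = 5.77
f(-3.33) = -130.34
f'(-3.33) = 129.30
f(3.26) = 253.82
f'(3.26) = 207.04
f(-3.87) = -213.83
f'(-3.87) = 181.37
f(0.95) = 11.56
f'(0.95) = 29.71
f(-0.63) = -3.28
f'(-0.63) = 1.71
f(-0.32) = -2.90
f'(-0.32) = 1.23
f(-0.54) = -3.15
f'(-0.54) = 1.27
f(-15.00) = -15689.78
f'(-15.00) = 3226.39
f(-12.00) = -7865.42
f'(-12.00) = 2035.39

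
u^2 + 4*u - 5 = (u - 1)*(u + 5)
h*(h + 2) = h^2 + 2*h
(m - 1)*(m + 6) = m^2 + 5*m - 6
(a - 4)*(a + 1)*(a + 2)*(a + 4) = a^4 + 3*a^3 - 14*a^2 - 48*a - 32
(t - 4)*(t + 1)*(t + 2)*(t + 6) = t^4 + 5*t^3 - 16*t^2 - 68*t - 48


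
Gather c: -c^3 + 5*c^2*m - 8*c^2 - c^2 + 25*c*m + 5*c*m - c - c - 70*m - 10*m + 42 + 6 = -c^3 + c^2*(5*m - 9) + c*(30*m - 2) - 80*m + 48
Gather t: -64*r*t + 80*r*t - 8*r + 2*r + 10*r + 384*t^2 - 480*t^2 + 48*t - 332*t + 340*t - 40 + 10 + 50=4*r - 96*t^2 + t*(16*r + 56) + 20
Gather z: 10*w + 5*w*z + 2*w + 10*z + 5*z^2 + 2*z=12*w + 5*z^2 + z*(5*w + 12)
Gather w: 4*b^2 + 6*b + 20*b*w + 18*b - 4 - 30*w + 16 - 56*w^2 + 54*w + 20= 4*b^2 + 24*b - 56*w^2 + w*(20*b + 24) + 32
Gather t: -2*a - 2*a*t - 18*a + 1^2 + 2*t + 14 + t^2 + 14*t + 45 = -20*a + t^2 + t*(16 - 2*a) + 60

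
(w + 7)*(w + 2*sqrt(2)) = w^2 + 2*sqrt(2)*w + 7*w + 14*sqrt(2)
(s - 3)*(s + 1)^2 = s^3 - s^2 - 5*s - 3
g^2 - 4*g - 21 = (g - 7)*(g + 3)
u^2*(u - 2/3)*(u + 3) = u^4 + 7*u^3/3 - 2*u^2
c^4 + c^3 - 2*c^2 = c^2*(c - 1)*(c + 2)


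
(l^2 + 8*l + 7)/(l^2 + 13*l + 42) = (l + 1)/(l + 6)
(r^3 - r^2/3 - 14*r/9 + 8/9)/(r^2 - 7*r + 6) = (9*r^2 + 6*r - 8)/(9*(r - 6))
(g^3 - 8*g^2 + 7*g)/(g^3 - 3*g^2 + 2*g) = (g - 7)/(g - 2)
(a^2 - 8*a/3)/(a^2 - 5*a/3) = (3*a - 8)/(3*a - 5)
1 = 1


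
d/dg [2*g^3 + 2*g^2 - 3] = 2*g*(3*g + 2)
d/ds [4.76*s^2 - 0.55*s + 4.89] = 9.52*s - 0.55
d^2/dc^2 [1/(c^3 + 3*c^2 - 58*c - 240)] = 2*(-3*(c + 1)*(c^3 + 3*c^2 - 58*c - 240) + (3*c^2 + 6*c - 58)^2)/(c^3 + 3*c^2 - 58*c - 240)^3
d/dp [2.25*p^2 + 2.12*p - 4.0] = 4.5*p + 2.12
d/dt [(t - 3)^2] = 2*t - 6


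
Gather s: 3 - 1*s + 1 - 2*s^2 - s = -2*s^2 - 2*s + 4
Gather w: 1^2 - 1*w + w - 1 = 0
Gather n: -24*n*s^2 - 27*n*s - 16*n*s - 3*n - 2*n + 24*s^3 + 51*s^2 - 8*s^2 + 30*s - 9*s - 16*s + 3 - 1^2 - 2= n*(-24*s^2 - 43*s - 5) + 24*s^3 + 43*s^2 + 5*s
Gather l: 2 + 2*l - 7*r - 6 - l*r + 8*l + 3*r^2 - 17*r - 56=l*(10 - r) + 3*r^2 - 24*r - 60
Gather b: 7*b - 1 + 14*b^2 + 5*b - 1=14*b^2 + 12*b - 2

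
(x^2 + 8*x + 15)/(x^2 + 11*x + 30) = (x + 3)/(x + 6)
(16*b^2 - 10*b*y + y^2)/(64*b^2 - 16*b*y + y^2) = (-2*b + y)/(-8*b + y)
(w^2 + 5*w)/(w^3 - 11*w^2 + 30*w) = (w + 5)/(w^2 - 11*w + 30)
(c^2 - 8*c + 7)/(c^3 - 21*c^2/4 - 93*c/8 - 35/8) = 8*(c - 1)/(8*c^2 + 14*c + 5)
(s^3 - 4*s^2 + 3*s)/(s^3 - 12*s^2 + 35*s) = (s^2 - 4*s + 3)/(s^2 - 12*s + 35)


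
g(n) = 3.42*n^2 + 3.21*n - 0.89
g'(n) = 6.84*n + 3.21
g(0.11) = -0.50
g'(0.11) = 3.96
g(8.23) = 257.17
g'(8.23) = 59.50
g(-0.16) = -1.32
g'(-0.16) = 2.12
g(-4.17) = 45.19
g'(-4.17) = -25.31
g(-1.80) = 4.41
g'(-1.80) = -9.10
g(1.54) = 12.16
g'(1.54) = 13.74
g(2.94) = 38.11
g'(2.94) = 23.32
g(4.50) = 82.81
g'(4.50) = 33.99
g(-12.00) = 453.07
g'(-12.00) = -78.87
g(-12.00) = 453.07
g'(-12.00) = -78.87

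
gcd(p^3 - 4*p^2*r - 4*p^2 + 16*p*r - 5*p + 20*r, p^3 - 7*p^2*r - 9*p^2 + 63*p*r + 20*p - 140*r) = p - 5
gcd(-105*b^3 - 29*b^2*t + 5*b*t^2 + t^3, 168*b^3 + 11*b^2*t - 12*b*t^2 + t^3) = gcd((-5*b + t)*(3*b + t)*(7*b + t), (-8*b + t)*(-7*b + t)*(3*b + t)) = 3*b + t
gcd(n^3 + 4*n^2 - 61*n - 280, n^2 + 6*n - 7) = n + 7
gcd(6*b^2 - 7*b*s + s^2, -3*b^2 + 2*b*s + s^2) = -b + s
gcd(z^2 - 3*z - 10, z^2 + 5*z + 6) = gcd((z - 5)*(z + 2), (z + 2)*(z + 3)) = z + 2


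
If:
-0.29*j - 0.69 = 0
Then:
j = -2.38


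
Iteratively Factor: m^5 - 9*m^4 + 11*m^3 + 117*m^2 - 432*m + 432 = (m - 4)*(m^4 - 5*m^3 - 9*m^2 + 81*m - 108) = (m - 4)*(m - 3)*(m^3 - 2*m^2 - 15*m + 36) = (m - 4)*(m - 3)^2*(m^2 + m - 12) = (m - 4)*(m - 3)^2*(m + 4)*(m - 3)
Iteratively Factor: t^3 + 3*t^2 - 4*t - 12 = (t + 2)*(t^2 + t - 6) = (t + 2)*(t + 3)*(t - 2)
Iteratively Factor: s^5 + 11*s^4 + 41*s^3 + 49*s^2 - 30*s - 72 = (s + 3)*(s^4 + 8*s^3 + 17*s^2 - 2*s - 24) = (s + 3)*(s + 4)*(s^3 + 4*s^2 + s - 6) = (s - 1)*(s + 3)*(s + 4)*(s^2 + 5*s + 6) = (s - 1)*(s + 2)*(s + 3)*(s + 4)*(s + 3)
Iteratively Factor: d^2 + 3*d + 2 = (d + 2)*(d + 1)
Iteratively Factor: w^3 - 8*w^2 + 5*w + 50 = (w + 2)*(w^2 - 10*w + 25) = (w - 5)*(w + 2)*(w - 5)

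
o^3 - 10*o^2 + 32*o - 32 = (o - 4)^2*(o - 2)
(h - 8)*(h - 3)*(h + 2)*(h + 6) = h^4 - 3*h^3 - 52*h^2 + 60*h + 288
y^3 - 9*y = y*(y - 3)*(y + 3)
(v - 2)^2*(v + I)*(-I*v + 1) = -I*v^4 + 2*v^3 + 4*I*v^3 - 8*v^2 - 3*I*v^2 + 8*v - 4*I*v + 4*I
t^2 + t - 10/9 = (t - 2/3)*(t + 5/3)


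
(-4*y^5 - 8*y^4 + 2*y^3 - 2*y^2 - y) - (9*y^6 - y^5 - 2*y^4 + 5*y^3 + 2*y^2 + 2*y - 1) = -9*y^6 - 3*y^5 - 6*y^4 - 3*y^3 - 4*y^2 - 3*y + 1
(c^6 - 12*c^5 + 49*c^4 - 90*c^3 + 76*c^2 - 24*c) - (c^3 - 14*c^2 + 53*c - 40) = c^6 - 12*c^5 + 49*c^4 - 91*c^3 + 90*c^2 - 77*c + 40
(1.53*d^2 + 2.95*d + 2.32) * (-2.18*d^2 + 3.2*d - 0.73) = -3.3354*d^4 - 1.535*d^3 + 3.2655*d^2 + 5.2705*d - 1.6936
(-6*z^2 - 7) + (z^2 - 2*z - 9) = -5*z^2 - 2*z - 16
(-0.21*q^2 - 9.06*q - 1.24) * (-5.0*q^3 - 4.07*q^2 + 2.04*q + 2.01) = 1.05*q^5 + 46.1547*q^4 + 42.6458*q^3 - 13.8577*q^2 - 20.7402*q - 2.4924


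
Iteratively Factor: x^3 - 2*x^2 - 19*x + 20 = (x + 4)*(x^2 - 6*x + 5) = (x - 5)*(x + 4)*(x - 1)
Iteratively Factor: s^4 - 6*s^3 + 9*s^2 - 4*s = (s - 1)*(s^3 - 5*s^2 + 4*s) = s*(s - 1)*(s^2 - 5*s + 4) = s*(s - 4)*(s - 1)*(s - 1)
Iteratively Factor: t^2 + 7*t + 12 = (t + 3)*(t + 4)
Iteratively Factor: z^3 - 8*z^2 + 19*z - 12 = (z - 1)*(z^2 - 7*z + 12) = (z - 3)*(z - 1)*(z - 4)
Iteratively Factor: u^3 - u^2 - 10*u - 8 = (u + 1)*(u^2 - 2*u - 8) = (u - 4)*(u + 1)*(u + 2)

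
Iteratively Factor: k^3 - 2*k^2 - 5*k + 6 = (k - 1)*(k^2 - k - 6) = (k - 1)*(k + 2)*(k - 3)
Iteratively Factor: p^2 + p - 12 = (p + 4)*(p - 3)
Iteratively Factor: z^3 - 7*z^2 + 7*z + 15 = (z + 1)*(z^2 - 8*z + 15) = (z - 5)*(z + 1)*(z - 3)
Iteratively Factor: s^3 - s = (s + 1)*(s^2 - s) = s*(s + 1)*(s - 1)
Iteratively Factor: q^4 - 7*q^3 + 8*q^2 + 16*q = (q - 4)*(q^3 - 3*q^2 - 4*q) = (q - 4)^2*(q^2 + q) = (q - 4)^2*(q + 1)*(q)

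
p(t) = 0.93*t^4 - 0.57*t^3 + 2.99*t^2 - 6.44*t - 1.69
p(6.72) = 1813.61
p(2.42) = 24.05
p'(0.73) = -1.54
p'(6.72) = 1085.41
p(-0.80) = 6.05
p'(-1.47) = -30.74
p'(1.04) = 2.11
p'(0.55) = -3.05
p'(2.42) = 50.74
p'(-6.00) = -907.40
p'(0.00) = -6.44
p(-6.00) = 1472.99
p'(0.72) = -1.63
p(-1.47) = 20.39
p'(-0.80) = -14.22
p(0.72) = -4.74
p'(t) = 3.72*t^3 - 1.71*t^2 + 5.98*t - 6.44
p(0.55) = -4.34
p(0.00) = -1.69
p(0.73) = -4.76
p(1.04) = -4.71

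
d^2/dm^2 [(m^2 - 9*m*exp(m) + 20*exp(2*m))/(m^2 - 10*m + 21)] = (8*(m - 5)^2*(m^2 - 9*m*exp(m) + 20*exp(2*m)) + (m^2 - 10*m + 21)^2*(-9*m*exp(m) + 80*exp(2*m) - 18*exp(m) + 2) + 2*(m^2 - 10*m + 21)*(-m^2 + 9*m*exp(m) + 2*(m - 5)*(9*m*exp(m) - 2*m - 40*exp(2*m) + 9*exp(m)) - 20*exp(2*m)))/(m^2 - 10*m + 21)^3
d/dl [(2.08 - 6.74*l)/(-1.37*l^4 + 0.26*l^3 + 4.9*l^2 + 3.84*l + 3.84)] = (-27.7014*l^4 + 14.9032*l^3 + 31.4036*l^2 - 20.384*l - 33.8688)/(1.8769*l^8 - 0.7124*l^7 - 13.3584*l^6 - 7.9736*l^5 + 15.4852*l^4 + 39.6288*l^3 + 52.3776*l^2 + 29.4912*l + 14.7456)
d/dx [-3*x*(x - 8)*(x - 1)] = -9*x^2 + 54*x - 24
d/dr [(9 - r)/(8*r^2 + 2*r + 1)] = (8*r^2 - 144*r - 19)/(64*r^4 + 32*r^3 + 20*r^2 + 4*r + 1)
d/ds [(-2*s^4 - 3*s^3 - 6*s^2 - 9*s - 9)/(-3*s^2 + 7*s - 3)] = 3*(4*s^5 - 11*s^4 - 6*s^3 - 14*s^2 - 6*s + 30)/(9*s^4 - 42*s^3 + 67*s^2 - 42*s + 9)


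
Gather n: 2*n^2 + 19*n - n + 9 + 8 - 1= 2*n^2 + 18*n + 16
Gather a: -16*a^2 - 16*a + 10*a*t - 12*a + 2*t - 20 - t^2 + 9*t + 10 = -16*a^2 + a*(10*t - 28) - t^2 + 11*t - 10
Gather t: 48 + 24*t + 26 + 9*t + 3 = 33*t + 77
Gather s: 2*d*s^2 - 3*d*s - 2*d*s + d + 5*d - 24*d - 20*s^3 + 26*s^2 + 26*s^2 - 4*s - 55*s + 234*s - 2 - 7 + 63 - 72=-18*d - 20*s^3 + s^2*(2*d + 52) + s*(175 - 5*d) - 18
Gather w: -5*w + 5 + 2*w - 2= 3 - 3*w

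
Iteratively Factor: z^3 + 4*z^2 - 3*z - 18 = (z - 2)*(z^2 + 6*z + 9) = (z - 2)*(z + 3)*(z + 3)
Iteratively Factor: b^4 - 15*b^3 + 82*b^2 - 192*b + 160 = (b - 2)*(b^3 - 13*b^2 + 56*b - 80) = (b - 4)*(b - 2)*(b^2 - 9*b + 20) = (b - 4)^2*(b - 2)*(b - 5)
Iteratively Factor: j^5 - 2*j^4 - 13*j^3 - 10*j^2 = (j + 1)*(j^4 - 3*j^3 - 10*j^2) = (j + 1)*(j + 2)*(j^3 - 5*j^2) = j*(j + 1)*(j + 2)*(j^2 - 5*j) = j^2*(j + 1)*(j + 2)*(j - 5)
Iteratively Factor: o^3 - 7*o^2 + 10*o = (o - 5)*(o^2 - 2*o) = (o - 5)*(o - 2)*(o)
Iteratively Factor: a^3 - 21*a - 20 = (a + 4)*(a^2 - 4*a - 5) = (a + 1)*(a + 4)*(a - 5)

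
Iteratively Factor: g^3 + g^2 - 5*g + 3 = (g - 1)*(g^2 + 2*g - 3) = (g - 1)*(g + 3)*(g - 1)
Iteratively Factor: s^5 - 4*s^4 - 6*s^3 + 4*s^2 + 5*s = (s + 1)*(s^4 - 5*s^3 - s^2 + 5*s) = (s + 1)^2*(s^3 - 6*s^2 + 5*s) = (s - 1)*(s + 1)^2*(s^2 - 5*s) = (s - 5)*(s - 1)*(s + 1)^2*(s)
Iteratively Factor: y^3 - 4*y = (y - 2)*(y^2 + 2*y) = y*(y - 2)*(y + 2)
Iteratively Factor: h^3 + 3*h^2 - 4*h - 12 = (h + 3)*(h^2 - 4) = (h + 2)*(h + 3)*(h - 2)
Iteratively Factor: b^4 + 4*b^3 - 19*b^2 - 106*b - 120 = (b + 3)*(b^3 + b^2 - 22*b - 40) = (b + 2)*(b + 3)*(b^2 - b - 20) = (b - 5)*(b + 2)*(b + 3)*(b + 4)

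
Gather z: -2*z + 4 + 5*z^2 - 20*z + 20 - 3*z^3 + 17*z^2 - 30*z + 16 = -3*z^3 + 22*z^2 - 52*z + 40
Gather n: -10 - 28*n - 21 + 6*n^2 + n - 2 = 6*n^2 - 27*n - 33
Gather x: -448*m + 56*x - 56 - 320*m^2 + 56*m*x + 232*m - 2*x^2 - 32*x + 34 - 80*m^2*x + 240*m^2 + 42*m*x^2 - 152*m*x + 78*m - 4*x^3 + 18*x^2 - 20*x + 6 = -80*m^2 - 138*m - 4*x^3 + x^2*(42*m + 16) + x*(-80*m^2 - 96*m + 4) - 16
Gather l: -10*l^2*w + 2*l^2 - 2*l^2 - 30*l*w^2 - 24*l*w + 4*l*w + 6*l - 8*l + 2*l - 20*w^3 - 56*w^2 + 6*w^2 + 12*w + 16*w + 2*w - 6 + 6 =-10*l^2*w + l*(-30*w^2 - 20*w) - 20*w^3 - 50*w^2 + 30*w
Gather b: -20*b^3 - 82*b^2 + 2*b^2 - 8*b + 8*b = -20*b^3 - 80*b^2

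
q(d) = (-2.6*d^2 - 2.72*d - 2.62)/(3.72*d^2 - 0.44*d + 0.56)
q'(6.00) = 0.03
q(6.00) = -0.85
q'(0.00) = -8.53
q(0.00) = -4.68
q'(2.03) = 0.34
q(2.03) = -1.26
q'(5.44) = 0.04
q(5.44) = -0.87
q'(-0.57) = -2.08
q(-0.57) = -0.95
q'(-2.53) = 0.04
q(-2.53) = -0.49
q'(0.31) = 5.81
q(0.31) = -4.75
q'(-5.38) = 0.02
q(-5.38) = -0.57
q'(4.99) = 0.04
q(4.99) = -0.89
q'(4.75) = 0.05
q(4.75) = -0.90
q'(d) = (0.44 - 7.44*d)*(-2.6*d^2 - 2.72*d - 2.62)/(3.72*d^2 - 0.44*d + 0.56)^2 + (-5.2*d - 2.72)/(3.72*d^2 - 0.44*d + 0.56) = (11.2624*d^2 + 16.5808*d - 2.676)/(13.8384*d^4 - 3.2736*d^3 + 4.36*d^2 - 0.4928*d + 0.3136)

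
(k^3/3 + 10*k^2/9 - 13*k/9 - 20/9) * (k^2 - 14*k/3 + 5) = k^5/3 - 4*k^4/9 - 134*k^3/27 + 272*k^2/27 + 85*k/27 - 100/9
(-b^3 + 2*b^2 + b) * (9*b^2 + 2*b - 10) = -9*b^5 + 16*b^4 + 23*b^3 - 18*b^2 - 10*b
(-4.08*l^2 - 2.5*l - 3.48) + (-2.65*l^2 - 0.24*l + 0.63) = -6.73*l^2 - 2.74*l - 2.85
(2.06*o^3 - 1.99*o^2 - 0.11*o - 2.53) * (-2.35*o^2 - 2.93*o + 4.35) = -4.841*o^5 - 1.3593*o^4 + 15.0502*o^3 - 2.3887*o^2 + 6.9344*o - 11.0055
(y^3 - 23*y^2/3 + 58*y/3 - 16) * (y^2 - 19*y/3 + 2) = y^5 - 14*y^4 + 629*y^3/9 - 1384*y^2/9 + 140*y - 32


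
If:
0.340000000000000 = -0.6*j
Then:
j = -0.57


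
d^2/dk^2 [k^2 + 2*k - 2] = 2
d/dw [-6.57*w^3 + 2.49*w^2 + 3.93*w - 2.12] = -19.71*w^2 + 4.98*w + 3.93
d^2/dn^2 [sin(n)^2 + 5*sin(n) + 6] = -5*sin(n) + 2*cos(2*n)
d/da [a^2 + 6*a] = 2*a + 6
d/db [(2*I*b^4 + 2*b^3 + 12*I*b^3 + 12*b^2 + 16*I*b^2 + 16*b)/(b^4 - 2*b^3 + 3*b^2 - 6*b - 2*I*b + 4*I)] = (b^4*(-2 - 16*I) + b^3*(8 - 24*I) + b^2*(40 + 32*I) - 96*I*b - 64*I)/(b^6 + b^5*(-4 + 2*I) + b^4*(7 - 8*I) + b^3*(-12 + 12*I) + b^2*(16 - 16*I) + b*(-16 + 16*I) + 16)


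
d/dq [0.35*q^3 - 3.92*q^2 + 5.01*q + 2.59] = 1.05*q^2 - 7.84*q + 5.01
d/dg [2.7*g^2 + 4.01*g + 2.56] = 5.4*g + 4.01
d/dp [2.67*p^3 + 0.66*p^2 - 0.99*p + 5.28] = 8.01*p^2 + 1.32*p - 0.99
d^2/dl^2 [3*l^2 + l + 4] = 6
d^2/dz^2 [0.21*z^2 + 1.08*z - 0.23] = 0.420000000000000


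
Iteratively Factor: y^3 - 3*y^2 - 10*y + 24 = (y - 2)*(y^2 - y - 12) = (y - 4)*(y - 2)*(y + 3)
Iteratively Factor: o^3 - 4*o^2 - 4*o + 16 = (o - 4)*(o^2 - 4) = (o - 4)*(o - 2)*(o + 2)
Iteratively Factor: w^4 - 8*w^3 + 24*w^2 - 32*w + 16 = (w - 2)*(w^3 - 6*w^2 + 12*w - 8) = (w - 2)^2*(w^2 - 4*w + 4) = (w - 2)^3*(w - 2)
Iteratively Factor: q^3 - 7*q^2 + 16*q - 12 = (q - 3)*(q^2 - 4*q + 4) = (q - 3)*(q - 2)*(q - 2)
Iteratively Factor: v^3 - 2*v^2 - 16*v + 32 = (v - 4)*(v^2 + 2*v - 8) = (v - 4)*(v - 2)*(v + 4)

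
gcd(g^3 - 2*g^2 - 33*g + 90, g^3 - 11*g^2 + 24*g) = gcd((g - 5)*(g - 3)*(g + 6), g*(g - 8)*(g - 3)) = g - 3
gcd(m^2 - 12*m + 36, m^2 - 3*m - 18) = m - 6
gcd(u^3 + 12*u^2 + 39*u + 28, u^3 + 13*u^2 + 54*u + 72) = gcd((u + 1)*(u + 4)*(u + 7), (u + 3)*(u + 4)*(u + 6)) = u + 4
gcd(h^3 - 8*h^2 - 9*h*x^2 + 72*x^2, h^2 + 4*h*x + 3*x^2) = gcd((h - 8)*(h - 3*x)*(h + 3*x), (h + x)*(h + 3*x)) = h + 3*x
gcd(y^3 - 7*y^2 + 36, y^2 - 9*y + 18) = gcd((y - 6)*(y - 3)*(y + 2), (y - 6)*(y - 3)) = y^2 - 9*y + 18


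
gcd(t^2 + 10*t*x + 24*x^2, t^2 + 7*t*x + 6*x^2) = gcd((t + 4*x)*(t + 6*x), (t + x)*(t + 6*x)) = t + 6*x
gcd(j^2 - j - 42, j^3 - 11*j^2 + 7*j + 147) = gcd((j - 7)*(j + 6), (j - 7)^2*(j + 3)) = j - 7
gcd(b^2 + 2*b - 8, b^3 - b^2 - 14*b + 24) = b^2 + 2*b - 8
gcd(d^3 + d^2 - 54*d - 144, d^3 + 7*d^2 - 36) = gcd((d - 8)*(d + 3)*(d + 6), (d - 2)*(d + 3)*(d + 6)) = d^2 + 9*d + 18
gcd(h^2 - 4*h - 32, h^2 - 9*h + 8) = h - 8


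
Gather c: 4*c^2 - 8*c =4*c^2 - 8*c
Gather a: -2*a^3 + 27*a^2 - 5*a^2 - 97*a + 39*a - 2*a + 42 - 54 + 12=-2*a^3 + 22*a^2 - 60*a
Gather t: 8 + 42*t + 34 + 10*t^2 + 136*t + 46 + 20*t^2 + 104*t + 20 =30*t^2 + 282*t + 108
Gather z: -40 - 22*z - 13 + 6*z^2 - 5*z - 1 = 6*z^2 - 27*z - 54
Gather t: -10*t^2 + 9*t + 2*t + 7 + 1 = -10*t^2 + 11*t + 8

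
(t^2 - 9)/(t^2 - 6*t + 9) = (t + 3)/(t - 3)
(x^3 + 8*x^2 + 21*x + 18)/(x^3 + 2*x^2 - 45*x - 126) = (x^2 + 5*x + 6)/(x^2 - x - 42)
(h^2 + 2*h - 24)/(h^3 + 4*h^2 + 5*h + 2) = (h^2 + 2*h - 24)/(h^3 + 4*h^2 + 5*h + 2)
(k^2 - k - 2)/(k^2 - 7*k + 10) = (k + 1)/(k - 5)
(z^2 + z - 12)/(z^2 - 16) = (z - 3)/(z - 4)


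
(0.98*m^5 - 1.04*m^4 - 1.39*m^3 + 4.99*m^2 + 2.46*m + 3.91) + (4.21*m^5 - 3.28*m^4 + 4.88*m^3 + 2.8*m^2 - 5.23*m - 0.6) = 5.19*m^5 - 4.32*m^4 + 3.49*m^3 + 7.79*m^2 - 2.77*m + 3.31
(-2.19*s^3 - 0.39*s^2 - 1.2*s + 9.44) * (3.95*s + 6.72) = -8.6505*s^4 - 16.2573*s^3 - 7.3608*s^2 + 29.224*s + 63.4368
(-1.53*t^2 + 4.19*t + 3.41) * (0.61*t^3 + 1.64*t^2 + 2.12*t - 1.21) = -0.9333*t^5 + 0.0467000000000004*t^4 + 5.7081*t^3 + 16.3265*t^2 + 2.1593*t - 4.1261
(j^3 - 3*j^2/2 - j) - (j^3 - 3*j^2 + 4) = 3*j^2/2 - j - 4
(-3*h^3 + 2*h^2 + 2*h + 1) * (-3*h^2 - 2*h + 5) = 9*h^5 - 25*h^3 + 3*h^2 + 8*h + 5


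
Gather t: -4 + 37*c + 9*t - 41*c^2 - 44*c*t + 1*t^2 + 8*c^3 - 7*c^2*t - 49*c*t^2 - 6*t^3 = 8*c^3 - 41*c^2 + 37*c - 6*t^3 + t^2*(1 - 49*c) + t*(-7*c^2 - 44*c + 9) - 4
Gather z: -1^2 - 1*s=-s - 1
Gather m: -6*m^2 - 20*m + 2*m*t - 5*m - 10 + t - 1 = -6*m^2 + m*(2*t - 25) + t - 11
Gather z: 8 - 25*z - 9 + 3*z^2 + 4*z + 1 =3*z^2 - 21*z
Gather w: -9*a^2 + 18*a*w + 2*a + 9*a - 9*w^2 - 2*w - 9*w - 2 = -9*a^2 + 11*a - 9*w^2 + w*(18*a - 11) - 2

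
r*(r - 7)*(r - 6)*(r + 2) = r^4 - 11*r^3 + 16*r^2 + 84*r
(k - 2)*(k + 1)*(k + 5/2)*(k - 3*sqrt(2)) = k^4 - 3*sqrt(2)*k^3 + 3*k^3/2 - 9*sqrt(2)*k^2/2 - 9*k^2/2 - 5*k + 27*sqrt(2)*k/2 + 15*sqrt(2)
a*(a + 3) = a^2 + 3*a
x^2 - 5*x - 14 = (x - 7)*(x + 2)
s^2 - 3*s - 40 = (s - 8)*(s + 5)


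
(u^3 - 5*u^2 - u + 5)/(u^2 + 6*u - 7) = (u^2 - 4*u - 5)/(u + 7)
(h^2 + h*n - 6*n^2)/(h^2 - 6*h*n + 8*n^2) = (h + 3*n)/(h - 4*n)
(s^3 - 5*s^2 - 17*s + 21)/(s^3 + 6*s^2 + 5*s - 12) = (s - 7)/(s + 4)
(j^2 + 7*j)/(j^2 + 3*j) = (j + 7)/(j + 3)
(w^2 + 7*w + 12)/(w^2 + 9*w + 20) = (w + 3)/(w + 5)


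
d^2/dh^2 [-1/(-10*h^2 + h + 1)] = 2*(100*h^2 - 10*h - (20*h - 1)^2 - 10)/(-10*h^2 + h + 1)^3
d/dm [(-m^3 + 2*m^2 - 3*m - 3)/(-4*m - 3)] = (8*m^3 + m^2 - 12*m - 3)/(16*m^2 + 24*m + 9)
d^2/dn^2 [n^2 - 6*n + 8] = 2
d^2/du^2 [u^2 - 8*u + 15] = 2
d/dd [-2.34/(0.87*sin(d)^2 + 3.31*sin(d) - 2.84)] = (4.0716*sin(d) + 7.7454)*cos(d)/(0.87*sin(d)^2 + 3.31*sin(d) - 2.84)^2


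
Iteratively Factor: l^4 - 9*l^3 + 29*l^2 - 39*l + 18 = (l - 3)*(l^3 - 6*l^2 + 11*l - 6) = (l - 3)*(l - 2)*(l^2 - 4*l + 3) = (l - 3)^2*(l - 2)*(l - 1)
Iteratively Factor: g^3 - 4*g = (g)*(g^2 - 4) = g*(g - 2)*(g + 2)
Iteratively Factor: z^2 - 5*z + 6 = (z - 3)*(z - 2)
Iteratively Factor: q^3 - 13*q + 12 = (q - 1)*(q^2 + q - 12) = (q - 3)*(q - 1)*(q + 4)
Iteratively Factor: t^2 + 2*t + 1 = (t + 1)*(t + 1)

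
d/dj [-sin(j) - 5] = -cos(j)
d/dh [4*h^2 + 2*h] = 8*h + 2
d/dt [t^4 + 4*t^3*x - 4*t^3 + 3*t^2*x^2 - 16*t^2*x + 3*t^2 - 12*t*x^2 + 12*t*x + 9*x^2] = 4*t^3 + 12*t^2*x - 12*t^2 + 6*t*x^2 - 32*t*x + 6*t - 12*x^2 + 12*x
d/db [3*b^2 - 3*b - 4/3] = 6*b - 3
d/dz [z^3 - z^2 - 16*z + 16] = 3*z^2 - 2*z - 16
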